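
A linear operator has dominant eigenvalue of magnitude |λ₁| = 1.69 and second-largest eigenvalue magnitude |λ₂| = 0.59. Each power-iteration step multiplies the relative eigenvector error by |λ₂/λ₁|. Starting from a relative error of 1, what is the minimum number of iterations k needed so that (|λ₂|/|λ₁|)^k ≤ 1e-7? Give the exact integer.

16

|λ₂/λ₁| = 0.59/1.69 = 0.34911
Need k ≥ ln(1e-7) / ln(0.34911) = -16.1181 / -1.0524 ≈ 15.316
Smallest integer k satisfying the bound: 16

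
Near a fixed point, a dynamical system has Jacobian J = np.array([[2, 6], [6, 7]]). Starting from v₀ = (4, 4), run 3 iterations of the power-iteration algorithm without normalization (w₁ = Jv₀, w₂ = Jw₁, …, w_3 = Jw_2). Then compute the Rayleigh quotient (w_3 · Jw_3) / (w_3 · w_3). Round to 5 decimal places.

w1 = Jv₀ = (2·4 + 6·4; 6·4 + 7·4) = (32, 52)
w2 = Jw1 = (2·32 + 6·52; 6·32 + 7·52) = (376, 556)
w3 = Jw2 = (4088, 6148)
Jw3 = (45064, 67564)
w3·Jw3 = 4088·45064 + 6148·67564 = 599605104; w3·w3 = 4088·4088 + 6148·6148 = 54509648
λ ≈ 599605104/54509648 = 10.99998

10.99998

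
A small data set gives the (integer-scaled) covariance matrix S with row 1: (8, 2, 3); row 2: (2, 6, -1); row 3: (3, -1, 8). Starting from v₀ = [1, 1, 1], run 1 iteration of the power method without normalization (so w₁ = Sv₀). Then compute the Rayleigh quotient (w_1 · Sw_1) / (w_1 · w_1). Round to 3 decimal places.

w1 = Sv₀ = (8·1 + 2·1 + 3·1; 2·1 + 6·1 + (-1)·1; 3·1 + (-1)·1 + 8·1) = (13, 7, 10)
Sw1 = (148, 58, 112)
w1·Sw1 = 13·148 + 7·58 + 10·112 = 3450; w1·w1 = 13·13 + 7·7 + 10·10 = 318
λ ≈ 3450/318 = 10.849

λ ≈ 10.849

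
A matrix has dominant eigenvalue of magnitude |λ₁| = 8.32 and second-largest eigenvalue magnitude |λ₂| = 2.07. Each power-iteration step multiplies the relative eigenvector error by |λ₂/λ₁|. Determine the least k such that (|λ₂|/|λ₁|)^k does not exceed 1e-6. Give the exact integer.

10

|λ₂/λ₁| = 2.07/8.32 = 0.24880
Need k ≥ ln(1e-6) / ln(0.24880) = -13.8155 / -1.3911 ≈ 9.931
Smallest integer k satisfying the bound: 10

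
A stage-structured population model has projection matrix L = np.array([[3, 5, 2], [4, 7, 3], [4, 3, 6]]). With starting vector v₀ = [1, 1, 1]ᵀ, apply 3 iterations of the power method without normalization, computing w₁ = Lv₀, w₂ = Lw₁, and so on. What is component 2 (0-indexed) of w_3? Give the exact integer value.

w1 = Lv₀ = (3·1 + 5·1 + 2·1; 4·1 + 7·1 + 3·1; 4·1 + 3·1 + 6·1) = (10, 14, 13)
w2 = Lw1 = (3·10 + 5·14 + 2·13; 4·10 + 7·14 + 3·13; 4·10 + 3·14 + 6·13) = (126, 177, 160)
w3 = Lw2 = (1583, 2223, 1995)
The requested component of w3 is 1995.

1995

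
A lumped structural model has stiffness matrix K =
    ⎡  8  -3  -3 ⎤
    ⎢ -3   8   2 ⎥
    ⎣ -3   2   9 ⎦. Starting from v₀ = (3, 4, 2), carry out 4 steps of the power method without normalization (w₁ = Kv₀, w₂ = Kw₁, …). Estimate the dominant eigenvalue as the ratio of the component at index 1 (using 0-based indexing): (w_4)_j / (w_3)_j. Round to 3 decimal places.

12.280

w1 = Kv₀ = (8·3 + (-3)·4 + (-3)·2; (-3)·3 + 8·4 + 2·2; (-3)·3 + 2·4 + 9·2) = (6, 27, 17)
w2 = Kw1 = (8·6 + (-3)·27 + (-3)·17; (-3)·6 + 8·27 + 2·17; (-3)·6 + 2·27 + 9·17) = (-84, 232, 189)
w3 = Kw2 = (-1935, 2486, 2417)
w4 = Kw3 = (-30189, 30527, 32530)
Ratio at component: 30527 / 2486 = 12.280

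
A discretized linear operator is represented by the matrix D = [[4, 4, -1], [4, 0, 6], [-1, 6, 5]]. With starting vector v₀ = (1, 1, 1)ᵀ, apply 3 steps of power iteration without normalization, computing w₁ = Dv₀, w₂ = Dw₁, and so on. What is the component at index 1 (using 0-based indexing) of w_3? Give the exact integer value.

850

w1 = Dv₀ = (7, 10, 10)
w2 = Dw1 = (58, 88, 103)
w3 = Dw2 = (481, 850, 985)
The requested component of w3 is 850.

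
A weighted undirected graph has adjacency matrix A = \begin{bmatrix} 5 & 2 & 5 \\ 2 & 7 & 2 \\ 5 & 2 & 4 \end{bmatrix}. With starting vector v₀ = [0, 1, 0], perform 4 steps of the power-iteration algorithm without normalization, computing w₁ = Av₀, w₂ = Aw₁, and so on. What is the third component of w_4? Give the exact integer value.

4930

w1 = Av₀ = (5·0 + 2·1 + 5·0; 2·0 + 7·1 + 2·0; 5·0 + 2·1 + 4·0) = (2, 7, 2)
w2 = Aw1 = (5·2 + 2·7 + 5·2; 2·2 + 7·7 + 2·2; 5·2 + 2·7 + 4·2) = (34, 57, 32)
w3 = Aw2 = (444, 531, 412)
w4 = Aw3 = (5342, 5429, 4930)
The requested component of w4 is 4930.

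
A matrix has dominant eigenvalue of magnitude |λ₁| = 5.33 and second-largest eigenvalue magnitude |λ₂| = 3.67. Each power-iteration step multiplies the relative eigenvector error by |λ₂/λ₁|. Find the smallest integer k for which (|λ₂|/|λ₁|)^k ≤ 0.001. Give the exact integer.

|λ₂/λ₁| = 3.67/5.33 = 0.68856
Need k ≥ ln(0.001) / ln(0.68856) = -6.9078 / -0.3732 ≈ 18.512
Smallest integer k satisfying the bound: 19

19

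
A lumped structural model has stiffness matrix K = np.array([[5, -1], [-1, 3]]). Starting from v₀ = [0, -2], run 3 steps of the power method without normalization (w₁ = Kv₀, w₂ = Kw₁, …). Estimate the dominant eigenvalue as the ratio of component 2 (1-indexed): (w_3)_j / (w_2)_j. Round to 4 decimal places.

w1 = Kv₀ = (5·0 + (-1)·(-2); (-1)·0 + 3·(-2)) = (2, -6)
w2 = Kw1 = (5·2 + (-1)·(-6); (-1)·2 + 3·(-6)) = (16, -20)
w3 = Kw2 = (100, -76)
Ratio at component: -76 / -20 = 3.8000

λ ≈ 3.8000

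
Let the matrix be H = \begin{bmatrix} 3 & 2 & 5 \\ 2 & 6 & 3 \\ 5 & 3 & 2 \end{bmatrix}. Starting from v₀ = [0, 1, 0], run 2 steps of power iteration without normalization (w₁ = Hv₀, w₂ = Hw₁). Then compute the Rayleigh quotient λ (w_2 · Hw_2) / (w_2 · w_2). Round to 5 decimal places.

w1 = Hv₀ = (3·0 + 2·1 + 5·0; 2·0 + 6·1 + 3·0; 5·0 + 3·1 + 2·0) = (2, 6, 3)
w2 = Hw1 = (3·2 + 2·6 + 5·3; 2·2 + 6·6 + 3·3; 5·2 + 3·6 + 2·3) = (33, 49, 34)
Hw2 = (367, 462, 380)
w2·Hw2 = 33·367 + 49·462 + 34·380 = 47669; w2·w2 = 33·33 + 49·49 + 34·34 = 4646
λ ≈ 47669/4646 = 10.26022

λ ≈ 10.26022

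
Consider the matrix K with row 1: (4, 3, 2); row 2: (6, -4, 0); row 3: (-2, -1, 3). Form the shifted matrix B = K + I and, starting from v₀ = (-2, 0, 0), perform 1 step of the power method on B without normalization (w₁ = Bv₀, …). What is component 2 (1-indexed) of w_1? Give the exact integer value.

-12

B = K + I has rows (5, 3, 2); (6, -3, 0); (-2, -1, 4)
w1 = Bv₀ = (-10, -12, 4)
Requested component of w1: -12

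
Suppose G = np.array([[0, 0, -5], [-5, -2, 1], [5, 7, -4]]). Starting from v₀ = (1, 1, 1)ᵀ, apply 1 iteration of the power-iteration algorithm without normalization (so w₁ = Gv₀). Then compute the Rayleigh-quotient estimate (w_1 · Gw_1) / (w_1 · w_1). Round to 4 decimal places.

-6.8960

w1 = Gv₀ = (0·1 + 0·1 + (-5)·1; (-5)·1 + (-2)·1 + 1·1; 5·1 + 7·1 + (-4)·1) = (-5, -6, 8)
Gw1 = (-40, 45, -99)
w1·Gw1 = (-5)·(-40) + (-6)·45 + 8·(-99) = -862; w1·w1 = (-5)·(-5) + (-6)·(-6) + 8·8 = 125
λ ≈ -862/125 = -6.8960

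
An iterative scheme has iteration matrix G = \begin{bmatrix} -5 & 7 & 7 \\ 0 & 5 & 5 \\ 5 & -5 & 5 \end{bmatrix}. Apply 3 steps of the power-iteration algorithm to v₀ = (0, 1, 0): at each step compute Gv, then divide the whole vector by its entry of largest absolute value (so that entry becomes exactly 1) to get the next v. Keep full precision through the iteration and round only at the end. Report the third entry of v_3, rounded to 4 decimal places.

Gv0 = (7.00000, 5.00000, -5.00000); divide by 7.00000 → v1 = (1.00000, 0.71429, -0.71429)
Gv1 = (-5.00000, 0.00000, -2.14286); divide by -5.00000 → v2 = (1.00000, 0.00000, 0.42857)
Gv2 = (-2.00000, 2.14286, 7.14286); divide by 7.14286 → v3 = (-0.28000, 0.30000, 1.00000)
Requested entry of v3: -250/-250 = 1.0000

1.0000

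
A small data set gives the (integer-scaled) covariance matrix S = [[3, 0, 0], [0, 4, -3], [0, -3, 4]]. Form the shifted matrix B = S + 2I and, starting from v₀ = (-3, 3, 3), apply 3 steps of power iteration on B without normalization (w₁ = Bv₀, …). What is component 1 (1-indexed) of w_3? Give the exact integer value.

-375

B = S + 2I has rows (5, 0, 0); (0, 6, -3); (0, -3, 6)
w1 = Bv₀ = (5·(-3) + 0·3 + 0·3; 0·(-3) + 6·3 + (-3)·3; 0·(-3) + (-3)·3 + 6·3) = (-15, 9, 9)
w2 = Bw1 = (5·(-15) + 0·9 + 0·9; 0·(-15) + 6·9 + (-3)·9; 0·(-15) + (-3)·9 + 6·9) = (-75, 27, 27)
w3 = Bw2 = (-375, 81, 81)
Requested component of w3: -375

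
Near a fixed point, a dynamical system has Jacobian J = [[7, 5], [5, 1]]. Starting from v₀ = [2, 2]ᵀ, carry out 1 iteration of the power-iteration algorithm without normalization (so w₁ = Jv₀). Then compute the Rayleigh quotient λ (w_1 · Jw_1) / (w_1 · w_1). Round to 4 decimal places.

9.8000

w1 = Jv₀ = (7·2 + 5·2; 5·2 + 1·2) = (24, 12)
Jw1 = (228, 132)
w1·Jw1 = 24·228 + 12·132 = 7056; w1·w1 = 24·24 + 12·12 = 720
λ ≈ 7056/720 = 9.8000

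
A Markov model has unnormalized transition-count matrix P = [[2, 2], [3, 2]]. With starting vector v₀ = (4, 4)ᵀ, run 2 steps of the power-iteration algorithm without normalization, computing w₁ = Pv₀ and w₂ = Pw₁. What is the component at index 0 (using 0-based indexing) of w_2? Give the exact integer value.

72

w1 = Pv₀ = (2·4 + 2·4; 3·4 + 2·4) = (16, 20)
w2 = Pw1 = (2·16 + 2·20; 3·16 + 2·20) = (72, 88)
The requested component of w2 is 72.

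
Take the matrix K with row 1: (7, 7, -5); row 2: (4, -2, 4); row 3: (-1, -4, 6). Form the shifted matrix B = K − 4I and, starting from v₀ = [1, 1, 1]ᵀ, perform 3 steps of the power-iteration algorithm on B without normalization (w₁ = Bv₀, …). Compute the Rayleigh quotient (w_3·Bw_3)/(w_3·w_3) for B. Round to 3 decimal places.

B = K − 4I has rows (3, 7, -5); (4, -6, 4); (-1, -4, 2)
w1 = Bv₀ = (3·1 + 7·1 + (-5)·1; 4·1 + (-6)·1 + 4·1; (-1)·1 + (-4)·1 + 2·1) = (5, 2, -3)
w2 = Bw1 = (3·5 + 7·2 + (-5)·(-3); 4·5 + (-6)·2 + 4·(-3); (-1)·5 + (-4)·2 + 2·(-3)) = (44, -4, -19)
w3 = Bw2 = (199, 124, -66)
Bw3 = (1795, -212, -827)
w3·Bw3 = 385499; w3·w3 = 59333; μ ≈ 385499/59333 = 6.497

6.497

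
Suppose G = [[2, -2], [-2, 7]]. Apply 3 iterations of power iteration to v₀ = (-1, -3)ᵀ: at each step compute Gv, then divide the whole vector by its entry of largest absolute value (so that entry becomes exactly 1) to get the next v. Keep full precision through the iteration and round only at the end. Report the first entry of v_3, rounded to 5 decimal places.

Gv0 = (4.000000, -19.000000); divide by -19.000000 → v1 = (-0.210526, 1.000000)
Gv1 = (-2.421053, 7.421053); divide by 7.421053 → v2 = (-0.326241, 1.000000)
Gv2 = (-2.652482, 7.652482); divide by 7.652482 → v3 = (-0.346617, 1.000000)
Requested entry of v3: 374/-1079 = -0.34662

-0.34662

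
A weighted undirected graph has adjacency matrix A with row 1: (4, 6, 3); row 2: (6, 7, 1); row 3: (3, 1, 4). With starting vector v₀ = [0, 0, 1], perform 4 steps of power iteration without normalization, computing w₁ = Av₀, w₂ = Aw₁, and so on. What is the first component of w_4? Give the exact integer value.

w1 = Av₀ = (4·0 + 6·0 + 3·1; 6·0 + 7·0 + 1·1; 3·0 + 1·0 + 4·1) = (3, 1, 4)
w2 = Aw1 = (4·3 + 6·1 + 3·4; 6·3 + 7·1 + 1·4; 3·3 + 1·1 + 4·4) = (30, 29, 26)
w3 = Aw2 = (372, 409, 223)
w4 = Aw3 = (4611, 5318, 2417)
The requested component of w4 is 4611.

4611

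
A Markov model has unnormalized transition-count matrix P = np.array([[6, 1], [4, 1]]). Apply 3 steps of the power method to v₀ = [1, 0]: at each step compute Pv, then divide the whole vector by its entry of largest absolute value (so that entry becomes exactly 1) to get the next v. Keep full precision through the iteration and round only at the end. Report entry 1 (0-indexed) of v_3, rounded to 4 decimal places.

0.7015

Pv0 = (6.00000, 4.00000); divide by 6.00000 → v1 = (1.00000, 0.66667)
Pv1 = (6.66667, 4.66667); divide by 6.66667 → v2 = (1.00000, 0.70000)
Pv2 = (6.70000, 4.70000); divide by 6.70000 → v3 = (1.00000, 0.70149)
Requested entry of v3: 188/268 = 0.7015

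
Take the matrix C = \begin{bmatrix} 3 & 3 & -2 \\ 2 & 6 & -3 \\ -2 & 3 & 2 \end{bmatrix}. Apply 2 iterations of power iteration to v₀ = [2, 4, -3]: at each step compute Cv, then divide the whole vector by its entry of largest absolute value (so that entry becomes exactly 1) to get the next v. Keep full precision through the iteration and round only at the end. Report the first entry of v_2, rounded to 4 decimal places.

Cv0 = (24.00000, 37.00000, 2.00000); divide by 37.00000 → v1 = (0.64865, 1.00000, 0.05405)
Cv1 = (4.83784, 7.13514, 1.81081); divide by 7.13514 → v2 = (0.67803, 1.00000, 0.25379)
Requested entry of v2: 179/264 = 0.6780

0.6780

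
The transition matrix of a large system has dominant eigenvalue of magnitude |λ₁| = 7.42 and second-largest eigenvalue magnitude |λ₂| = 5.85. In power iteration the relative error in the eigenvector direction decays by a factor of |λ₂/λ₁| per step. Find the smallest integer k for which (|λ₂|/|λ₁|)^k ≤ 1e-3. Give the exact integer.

|λ₂/λ₁| = 5.85/7.42 = 0.78841
Need k ≥ ln(1e-3) / ln(0.78841) = -6.9078 / -0.2377 ≈ 29.056
Smallest integer k satisfying the bound: 30

30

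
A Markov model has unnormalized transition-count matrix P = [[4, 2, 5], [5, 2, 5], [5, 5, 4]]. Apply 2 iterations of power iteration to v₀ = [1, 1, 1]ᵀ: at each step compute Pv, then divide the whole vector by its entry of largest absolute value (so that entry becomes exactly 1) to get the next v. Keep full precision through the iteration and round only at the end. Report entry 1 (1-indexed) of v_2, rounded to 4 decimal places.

0.8070

Pv0 = (11.00000, 12.00000, 14.00000); divide by 14.00000 → v1 = (0.78571, 0.85714, 1.00000)
Pv1 = (9.85714, 10.64286, 12.21429); divide by 12.21429 → v2 = (0.80702, 0.87135, 1.00000)
Requested entry of v2: 138/171 = 0.8070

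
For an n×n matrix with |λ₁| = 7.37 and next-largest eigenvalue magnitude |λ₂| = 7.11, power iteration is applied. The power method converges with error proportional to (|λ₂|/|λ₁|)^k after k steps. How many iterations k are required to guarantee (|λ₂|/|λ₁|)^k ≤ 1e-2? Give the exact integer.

129

|λ₂/λ₁| = 7.11/7.37 = 0.96472
Need k ≥ ln(1e-2) / ln(0.96472) = -4.6052 / -0.0359 ≈ 128.222
Smallest integer k satisfying the bound: 129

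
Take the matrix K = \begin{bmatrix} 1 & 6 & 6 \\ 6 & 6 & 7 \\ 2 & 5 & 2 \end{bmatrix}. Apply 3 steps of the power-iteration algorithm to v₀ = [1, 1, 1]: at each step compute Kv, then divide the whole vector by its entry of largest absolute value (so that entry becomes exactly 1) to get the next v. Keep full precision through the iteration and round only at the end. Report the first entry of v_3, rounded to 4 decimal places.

0.7091

Kv0 = (13.00000, 19.00000, 9.00000); divide by 19.00000 → v1 = (0.68421, 1.00000, 0.47368)
Kv1 = (9.52632, 13.42105, 7.31579); divide by 13.42105 → v2 = (0.70980, 1.00000, 0.54510)
Kv2 = (9.98039, 14.07451, 7.50980); divide by 14.07451 → v3 = (0.70911, 1.00000, 0.53357)
Requested entry of v3: 2545/3589 = 0.7091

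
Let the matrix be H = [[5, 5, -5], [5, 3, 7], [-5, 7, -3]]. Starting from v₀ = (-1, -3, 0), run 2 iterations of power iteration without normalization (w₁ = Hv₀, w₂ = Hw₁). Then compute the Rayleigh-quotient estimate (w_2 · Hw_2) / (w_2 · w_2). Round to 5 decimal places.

4.29134

w1 = Hv₀ = (5·(-1) + 5·(-3) + (-5)·0; 5·(-1) + 3·(-3) + 7·0; (-5)·(-1) + 7·(-3) + (-3)·0) = (-20, -14, -16)
w2 = Hw1 = (5·(-20) + 5·(-14) + (-5)·(-16); 5·(-20) + 3·(-14) + 7·(-16); (-5)·(-20) + 7·(-14) + (-3)·(-16)) = (-90, -254, 50)
Hw2 = (-1970, -862, -1478)
w2·Hw2 = (-90)·(-1970) + (-254)·(-862) + 50·(-1478) = 322348; w2·w2 = (-90)·(-90) + (-254)·(-254) + 50·50 = 75116
λ ≈ 322348/75116 = 4.29134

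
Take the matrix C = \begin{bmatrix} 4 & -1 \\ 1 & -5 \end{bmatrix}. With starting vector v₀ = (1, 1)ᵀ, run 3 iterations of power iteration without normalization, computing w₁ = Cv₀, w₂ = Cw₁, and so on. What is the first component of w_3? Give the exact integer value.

w1 = Cv₀ = (4·1 + (-1)·1; 1·1 + (-5)·1) = (3, -4)
w2 = Cw1 = (4·3 + (-1)·(-4); 1·3 + (-5)·(-4)) = (16, 23)
w3 = Cw2 = (41, -99)
The requested component of w3 is 41.

41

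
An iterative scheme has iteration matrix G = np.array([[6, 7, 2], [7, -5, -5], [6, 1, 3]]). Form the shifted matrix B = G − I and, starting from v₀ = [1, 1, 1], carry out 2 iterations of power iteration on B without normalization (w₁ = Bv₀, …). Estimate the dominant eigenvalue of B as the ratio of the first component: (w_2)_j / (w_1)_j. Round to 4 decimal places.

B = G − I has rows (5, 7, 2); (7, -6, -5); (6, 1, 2)
w1 = Bv₀ = (5·1 + 7·1 + 2·1; 7·1 + (-6)·1 + (-5)·1; 6·1 + 1·1 + 2·1) = (14, -4, 9)
w2 = Bw1 = (5·14 + 7·(-4) + 2·9; 7·14 + (-6)·(-4) + (-5)·9; 6·14 + 1·(-4) + 2·9) = (60, 77, 98)
Ratio: 60/14 = 4.2857

4.2857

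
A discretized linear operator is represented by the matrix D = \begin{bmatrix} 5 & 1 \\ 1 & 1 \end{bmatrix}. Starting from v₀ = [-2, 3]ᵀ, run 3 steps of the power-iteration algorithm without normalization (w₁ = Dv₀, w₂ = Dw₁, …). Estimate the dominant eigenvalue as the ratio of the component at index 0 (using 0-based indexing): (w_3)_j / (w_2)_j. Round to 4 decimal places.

λ ≈ 5.1765

w1 = Dv₀ = (-7, 1)
w2 = Dw1 = (-34, -6)
w3 = Dw2 = (-176, -40)
Ratio at component: -176 / -34 = 5.1765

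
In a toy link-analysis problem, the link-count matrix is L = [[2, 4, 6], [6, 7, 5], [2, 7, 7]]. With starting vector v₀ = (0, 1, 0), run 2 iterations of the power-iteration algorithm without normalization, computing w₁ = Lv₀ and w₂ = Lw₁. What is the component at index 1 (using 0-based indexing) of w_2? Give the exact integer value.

108

w1 = Lv₀ = (2·0 + 4·1 + 6·0; 6·0 + 7·1 + 5·0; 2·0 + 7·1 + 7·0) = (4, 7, 7)
w2 = Lw1 = (2·4 + 4·7 + 6·7; 6·4 + 7·7 + 5·7; 2·4 + 7·7 + 7·7) = (78, 108, 106)
The requested component of w2 is 108.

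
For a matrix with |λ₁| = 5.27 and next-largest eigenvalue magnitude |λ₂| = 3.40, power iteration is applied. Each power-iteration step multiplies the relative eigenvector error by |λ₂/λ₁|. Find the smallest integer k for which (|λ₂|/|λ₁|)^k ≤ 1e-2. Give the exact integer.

11

|λ₂/λ₁| = 3.40/5.27 = 0.64516
Need k ≥ ln(1e-2) / ln(0.64516) = -4.6052 / -0.4383 ≈ 10.508
Smallest integer k satisfying the bound: 11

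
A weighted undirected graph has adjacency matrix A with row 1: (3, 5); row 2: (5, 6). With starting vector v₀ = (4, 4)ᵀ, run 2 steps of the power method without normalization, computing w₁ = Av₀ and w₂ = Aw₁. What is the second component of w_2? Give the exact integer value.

424

w1 = Av₀ = (3·4 + 5·4; 5·4 + 6·4) = (32, 44)
w2 = Aw1 = (3·32 + 5·44; 5·32 + 6·44) = (316, 424)
The requested component of w2 is 424.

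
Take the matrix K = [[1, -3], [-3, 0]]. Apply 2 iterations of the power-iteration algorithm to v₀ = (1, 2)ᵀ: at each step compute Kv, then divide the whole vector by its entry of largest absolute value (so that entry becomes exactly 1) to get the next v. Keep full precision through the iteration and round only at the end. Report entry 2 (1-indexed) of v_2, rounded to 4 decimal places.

Kv0 = (-5.00000, -3.00000); divide by -5.00000 → v1 = (1.00000, 0.60000)
Kv1 = (-0.80000, -3.00000); divide by -3.00000 → v2 = (0.26667, 1.00000)
Requested entry of v2: 15/15 = 1.0000

1.0000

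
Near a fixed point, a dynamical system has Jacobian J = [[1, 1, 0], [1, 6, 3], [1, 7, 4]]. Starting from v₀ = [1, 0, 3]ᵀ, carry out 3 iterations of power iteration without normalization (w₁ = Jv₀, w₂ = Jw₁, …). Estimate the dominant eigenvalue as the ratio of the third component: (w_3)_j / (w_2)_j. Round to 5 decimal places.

λ ≈ 9.78049

w1 = Jv₀ = (1·1 + 1·0 + 0·3; 1·1 + 6·0 + 3·3; 1·1 + 7·0 + 4·3) = (1, 10, 13)
w2 = Jw1 = (1·1 + 1·10 + 0·13; 1·1 + 6·10 + 3·13; 1·1 + 7·10 + 4·13) = (11, 100, 123)
w3 = Jw2 = (111, 980, 1203)
Ratio at component: 1203 / 123 = 9.78049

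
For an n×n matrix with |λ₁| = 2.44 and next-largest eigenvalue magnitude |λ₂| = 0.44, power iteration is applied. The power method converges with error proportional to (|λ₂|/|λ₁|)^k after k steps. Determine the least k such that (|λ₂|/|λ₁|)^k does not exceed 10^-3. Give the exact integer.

5

|λ₂/λ₁| = 0.44/2.44 = 0.18033
Need k ≥ ln(10^-3) / ln(0.18033) = -6.9078 / -1.7130 ≈ 4.033
Smallest integer k satisfying the bound: 5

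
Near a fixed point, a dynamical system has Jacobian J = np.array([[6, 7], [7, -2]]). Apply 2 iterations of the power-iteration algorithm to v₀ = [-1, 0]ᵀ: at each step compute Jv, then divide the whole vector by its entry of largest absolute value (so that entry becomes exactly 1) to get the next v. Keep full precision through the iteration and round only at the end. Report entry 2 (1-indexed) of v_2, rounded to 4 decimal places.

0.3294

Jv0 = (-6.00000, -7.00000); divide by -7.00000 → v1 = (0.85714, 1.00000)
Jv1 = (12.14286, 4.00000); divide by 12.14286 → v2 = (1.00000, 0.32941)
Requested entry of v2: -28/-85 = 0.3294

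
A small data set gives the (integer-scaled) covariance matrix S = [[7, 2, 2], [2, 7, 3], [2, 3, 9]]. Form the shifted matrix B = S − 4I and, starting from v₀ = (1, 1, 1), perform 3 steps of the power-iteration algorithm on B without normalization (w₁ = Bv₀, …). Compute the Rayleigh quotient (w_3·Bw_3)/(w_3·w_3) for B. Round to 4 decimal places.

μ ≈ 8.5687

B = S − 4I has rows (3, 2, 2); (2, 3, 3); (2, 3, 5)
w1 = Bv₀ = (3·1 + 2·1 + 2·1; 2·1 + 3·1 + 3·1; 2·1 + 3·1 + 5·1) = (7, 8, 10)
w2 = Bw1 = (3·7 + 2·8 + 2·10; 2·7 + 3·8 + 3·10; 2·7 + 3·8 + 5·10) = (57, 68, 88)
w3 = Bw2 = (483, 582, 758)
Bw3 = (4129, 4986, 6502)
w3·Bw3 = 9824675; w3·w3 = 1146577; μ ≈ 9824675/1146577 = 8.5687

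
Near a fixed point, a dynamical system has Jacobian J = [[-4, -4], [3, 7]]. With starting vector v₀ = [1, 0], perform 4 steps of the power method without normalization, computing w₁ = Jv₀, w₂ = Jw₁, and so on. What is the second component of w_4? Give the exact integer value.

w1 = Jv₀ = ((-4)·1 + (-4)·0; 3·1 + 7·0) = (-4, 3)
w2 = Jw1 = ((-4)·(-4) + (-4)·3; 3·(-4) + 7·3) = (4, 9)
w3 = Jw2 = (-52, 75)
w4 = Jw3 = (-92, 369)
The requested component of w4 is 369.

369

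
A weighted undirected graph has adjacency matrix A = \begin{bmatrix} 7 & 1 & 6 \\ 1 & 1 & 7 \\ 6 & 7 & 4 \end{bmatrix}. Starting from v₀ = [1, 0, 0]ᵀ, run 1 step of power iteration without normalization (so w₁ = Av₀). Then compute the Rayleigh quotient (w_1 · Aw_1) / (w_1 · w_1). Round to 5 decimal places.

λ ≈ 12.67442

w1 = Av₀ = (7·1 + 1·0 + 6·0; 1·1 + 1·0 + 7·0; 6·1 + 7·0 + 4·0) = (7, 1, 6)
Aw1 = (86, 50, 73)
w1·Aw1 = 7·86 + 1·50 + 6·73 = 1090; w1·w1 = 7·7 + 1·1 + 6·6 = 86
λ ≈ 1090/86 = 12.67442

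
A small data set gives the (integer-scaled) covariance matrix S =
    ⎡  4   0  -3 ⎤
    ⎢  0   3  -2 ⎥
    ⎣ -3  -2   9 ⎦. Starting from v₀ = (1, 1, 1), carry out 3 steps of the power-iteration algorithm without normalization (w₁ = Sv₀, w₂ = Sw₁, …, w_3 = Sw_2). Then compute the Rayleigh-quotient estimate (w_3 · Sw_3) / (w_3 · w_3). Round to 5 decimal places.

w1 = Sv₀ = (4·1 + 0·1 + (-3)·1; 0·1 + 3·1 + (-2)·1; (-3)·1 + (-2)·1 + 9·1) = (1, 1, 4)
w2 = Sw1 = (4·1 + 0·1 + (-3)·4; 0·1 + 3·1 + (-2)·4; (-3)·1 + (-2)·1 + 9·4) = (-8, -5, 31)
w3 = Sw2 = (-125, -77, 313)
Sw3 = (-1439, -857, 3346)
w3·Sw3 = (-125)·(-1439) + (-77)·(-857) + 313·3346 = 1293162; w3·w3 = (-125)·(-125) + (-77)·(-77) + 313·313 = 119523
λ ≈ 1293162/119523 = 10.81936

10.81936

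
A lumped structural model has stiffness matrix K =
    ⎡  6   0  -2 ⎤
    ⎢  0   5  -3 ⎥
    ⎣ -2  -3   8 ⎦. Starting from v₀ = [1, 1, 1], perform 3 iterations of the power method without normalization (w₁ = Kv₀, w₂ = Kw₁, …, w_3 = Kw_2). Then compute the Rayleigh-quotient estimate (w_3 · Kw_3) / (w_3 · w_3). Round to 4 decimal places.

w1 = Kv₀ = (4, 2, 3)
w2 = Kw1 = (18, 1, 10)
w3 = Kw2 = (88, -25, 41)
Kw3 = (446, -248, 227)
w3·Kw3 = 88·446 + (-25)·(-248) + 41·227 = 54755; w3·w3 = 88·88 + (-25)·(-25) + 41·41 = 10050
λ ≈ 54755/10050 = 5.4483

λ ≈ 5.4483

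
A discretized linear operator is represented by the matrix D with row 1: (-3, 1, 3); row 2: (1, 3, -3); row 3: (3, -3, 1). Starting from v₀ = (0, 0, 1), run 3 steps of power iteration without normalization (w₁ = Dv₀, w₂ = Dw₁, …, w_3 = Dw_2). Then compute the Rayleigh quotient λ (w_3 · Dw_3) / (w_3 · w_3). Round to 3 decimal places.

λ ≈ 1.000

w1 = Dv₀ = (3, -3, 1)
w2 = Dw1 = (-9, -9, 19)
w3 = Dw2 = (75, -93, 19)
Dw3 = (-261, -261, 523)
w3·Dw3 = 75·(-261) + (-93)·(-261) + 19·523 = 14635; w3·w3 = 75·75 + (-93)·(-93) + 19·19 = 14635
λ ≈ 14635/14635 = 1.000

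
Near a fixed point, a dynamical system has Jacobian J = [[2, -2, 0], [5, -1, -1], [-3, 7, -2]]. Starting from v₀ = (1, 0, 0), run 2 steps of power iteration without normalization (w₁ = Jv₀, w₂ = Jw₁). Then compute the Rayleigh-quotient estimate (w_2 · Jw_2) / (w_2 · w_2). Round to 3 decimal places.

λ ≈ -0.208

w1 = Jv₀ = (2, 5, -3)
w2 = Jw1 = (-6, 8, 35)
Jw2 = (-28, -73, 4)
w2·Jw2 = (-6)·(-28) + 8·(-73) + 35·4 = -276; w2·w2 = (-6)·(-6) + 8·8 + 35·35 = 1325
λ ≈ -276/1325 = -0.208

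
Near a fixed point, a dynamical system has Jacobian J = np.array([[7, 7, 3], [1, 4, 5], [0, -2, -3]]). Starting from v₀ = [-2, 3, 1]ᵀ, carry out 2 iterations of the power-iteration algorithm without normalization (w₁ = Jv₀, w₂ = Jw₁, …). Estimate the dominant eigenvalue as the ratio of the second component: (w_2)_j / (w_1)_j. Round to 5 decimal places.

w1 = Jv₀ = (7·(-2) + 7·3 + 3·1; 1·(-2) + 4·3 + 5·1; 0·(-2) + (-2)·3 + (-3)·1) = (10, 15, -9)
w2 = Jw1 = (7·10 + 7·15 + 3·(-9); 1·10 + 4·15 + 5·(-9); 0·10 + (-2)·15 + (-3)·(-9)) = (148, 25, -3)
Ratio at component: 25 / 15 = 1.66667

1.66667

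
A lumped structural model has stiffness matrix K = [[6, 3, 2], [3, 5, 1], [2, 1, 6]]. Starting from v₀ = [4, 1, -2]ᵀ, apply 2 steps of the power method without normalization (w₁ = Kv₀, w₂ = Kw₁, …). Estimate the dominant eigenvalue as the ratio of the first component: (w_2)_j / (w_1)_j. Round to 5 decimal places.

w1 = Kv₀ = (23, 15, -3)
w2 = Kw1 = (177, 141, 43)
Ratio at component: 177 / 23 = 7.69565

7.69565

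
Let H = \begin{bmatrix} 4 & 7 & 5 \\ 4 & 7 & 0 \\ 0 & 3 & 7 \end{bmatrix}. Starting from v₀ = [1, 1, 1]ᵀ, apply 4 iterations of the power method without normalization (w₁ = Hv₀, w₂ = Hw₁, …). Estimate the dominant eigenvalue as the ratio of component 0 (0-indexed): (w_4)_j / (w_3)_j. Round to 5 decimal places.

w1 = Hv₀ = (4·1 + 7·1 + 5·1; 4·1 + 7·1 + 0·1; 0·1 + 3·1 + 7·1) = (16, 11, 10)
w2 = Hw1 = (4·16 + 7·11 + 5·10; 4·16 + 7·11 + 0·10; 0·16 + 3·11 + 7·10) = (191, 141, 103)
w3 = Hw2 = (2266, 1751, 1144)
w4 = Hw3 = (27041, 21321, 13261)
Ratio at component: 27041 / 2266 = 11.93336

λ ≈ 11.93336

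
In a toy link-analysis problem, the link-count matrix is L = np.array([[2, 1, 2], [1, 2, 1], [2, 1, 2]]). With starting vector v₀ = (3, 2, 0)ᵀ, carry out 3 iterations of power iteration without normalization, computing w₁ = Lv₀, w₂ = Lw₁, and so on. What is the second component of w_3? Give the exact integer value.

138

w1 = Lv₀ = (8, 7, 8)
w2 = Lw1 = (39, 30, 39)
w3 = Lw2 = (186, 138, 186)
The requested component of w3 is 138.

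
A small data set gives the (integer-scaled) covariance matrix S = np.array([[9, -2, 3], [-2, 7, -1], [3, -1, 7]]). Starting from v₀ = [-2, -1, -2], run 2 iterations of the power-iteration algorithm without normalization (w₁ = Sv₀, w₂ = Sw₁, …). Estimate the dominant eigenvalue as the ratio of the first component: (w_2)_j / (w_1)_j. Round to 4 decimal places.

11.5000

w1 = Sv₀ = (-22, -1, -19)
w2 = Sw1 = (-253, 56, -198)
Ratio at component: -253 / -22 = 11.5000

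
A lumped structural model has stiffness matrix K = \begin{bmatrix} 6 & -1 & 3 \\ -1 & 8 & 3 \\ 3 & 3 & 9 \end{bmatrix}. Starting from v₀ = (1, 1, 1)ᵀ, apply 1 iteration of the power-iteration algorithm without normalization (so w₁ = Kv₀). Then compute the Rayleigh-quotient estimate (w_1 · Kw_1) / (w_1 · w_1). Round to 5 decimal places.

w1 = Kv₀ = (6·1 + (-1)·1 + 3·1; (-1)·1 + 8·1 + 3·1; 3·1 + 3·1 + 9·1) = (8, 10, 15)
Kw1 = (83, 117, 189)
w1·Kw1 = 8·83 + 10·117 + 15·189 = 4669; w1·w1 = 8·8 + 10·10 + 15·15 = 389
λ ≈ 4669/389 = 12.00257

12.00257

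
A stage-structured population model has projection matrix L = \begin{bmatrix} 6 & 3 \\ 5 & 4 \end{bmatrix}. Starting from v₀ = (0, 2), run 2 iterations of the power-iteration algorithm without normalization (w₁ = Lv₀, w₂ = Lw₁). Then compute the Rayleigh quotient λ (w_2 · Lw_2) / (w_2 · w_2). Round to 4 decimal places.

8.9651

w1 = Lv₀ = (6·0 + 3·2; 5·0 + 4·2) = (6, 8)
w2 = Lw1 = (6·6 + 3·8; 5·6 + 4·8) = (60, 62)
Lw2 = (546, 548)
w2·Lw2 = 60·546 + 62·548 = 66736; w2·w2 = 60·60 + 62·62 = 7444
λ ≈ 66736/7444 = 8.9651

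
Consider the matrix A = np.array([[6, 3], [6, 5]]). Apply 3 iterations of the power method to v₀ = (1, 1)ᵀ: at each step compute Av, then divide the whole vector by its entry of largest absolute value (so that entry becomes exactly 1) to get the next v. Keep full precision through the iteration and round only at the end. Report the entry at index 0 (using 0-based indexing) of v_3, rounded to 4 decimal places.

Av0 = (9.00000, 11.00000); divide by 11.00000 → v1 = (0.81818, 1.00000)
Av1 = (7.90909, 9.90909); divide by 9.90909 → v2 = (0.79817, 1.00000)
Av2 = (7.78899, 9.78899); divide by 9.78899 → v3 = (0.79569, 1.00000)
Requested entry of v3: 849/1067 = 0.7957

0.7957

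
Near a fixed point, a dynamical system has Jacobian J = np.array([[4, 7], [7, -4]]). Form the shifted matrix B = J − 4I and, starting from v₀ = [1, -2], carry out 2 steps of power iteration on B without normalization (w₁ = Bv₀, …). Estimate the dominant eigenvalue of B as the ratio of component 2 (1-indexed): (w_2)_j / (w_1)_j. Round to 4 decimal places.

μ ≈ -12.2609

B = J − 4I has rows (0, 7); (7, -8)
w1 = Bv₀ = (-14, 23)
w2 = Bw1 = (161, -282)
Ratio: -282/23 = -12.2609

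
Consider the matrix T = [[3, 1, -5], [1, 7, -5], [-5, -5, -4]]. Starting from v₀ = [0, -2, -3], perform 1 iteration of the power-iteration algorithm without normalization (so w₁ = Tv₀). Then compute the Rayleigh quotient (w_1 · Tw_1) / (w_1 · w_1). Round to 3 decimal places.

λ ≈ -6.844

w1 = Tv₀ = (3·0 + 1·(-2) + (-5)·(-3); 1·0 + 7·(-2) + (-5)·(-3); (-5)·0 + (-5)·(-2) + (-4)·(-3)) = (13, 1, 22)
Tw1 = (-70, -90, -158)
w1·Tw1 = 13·(-70) + 1·(-90) + 22·(-158) = -4476; w1·w1 = 13·13 + 1·1 + 22·22 = 654
λ ≈ -4476/654 = -6.844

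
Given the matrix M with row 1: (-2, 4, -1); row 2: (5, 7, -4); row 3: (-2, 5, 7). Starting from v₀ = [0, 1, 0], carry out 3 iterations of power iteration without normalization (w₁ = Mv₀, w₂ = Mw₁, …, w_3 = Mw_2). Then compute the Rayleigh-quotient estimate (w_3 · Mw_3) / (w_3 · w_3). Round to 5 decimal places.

w1 = Mv₀ = (4, 7, 5)
w2 = Mw1 = (15, 49, 62)
w3 = Mw2 = (104, 170, 649)
Mw3 = (-177, -886, 5185)
w3·Mw3 = 104·(-177) + 170·(-886) + 649·5185 = 3196037; w3·w3 = 104·104 + 170·170 + 649·649 = 460917
λ ≈ 3196037/460917 = 6.93408

λ ≈ 6.93408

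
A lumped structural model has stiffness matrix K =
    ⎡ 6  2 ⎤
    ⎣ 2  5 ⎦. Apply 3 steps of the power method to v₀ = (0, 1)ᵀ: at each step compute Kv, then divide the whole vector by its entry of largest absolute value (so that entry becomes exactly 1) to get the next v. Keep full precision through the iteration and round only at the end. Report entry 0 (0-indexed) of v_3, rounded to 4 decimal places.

1.0000

Kv0 = (2.00000, 5.00000); divide by 5.00000 → v1 = (0.40000, 1.00000)
Kv1 = (4.40000, 5.80000); divide by 5.80000 → v2 = (0.75862, 1.00000)
Kv2 = (6.55172, 6.51724); divide by 6.55172 → v3 = (1.00000, 0.99474)
Requested entry of v3: 190/190 = 1.0000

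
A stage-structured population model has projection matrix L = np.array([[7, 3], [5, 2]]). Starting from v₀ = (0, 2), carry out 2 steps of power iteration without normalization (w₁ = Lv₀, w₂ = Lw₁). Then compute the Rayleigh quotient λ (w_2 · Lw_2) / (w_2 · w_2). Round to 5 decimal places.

w1 = Lv₀ = (7·0 + 3·2; 5·0 + 2·2) = (6, 4)
w2 = Lw1 = (7·6 + 3·4; 5·6 + 2·4) = (54, 38)
Lw2 = (492, 346)
w2·Lw2 = 54·492 + 38·346 = 39716; w2·w2 = 54·54 + 38·38 = 4360
λ ≈ 39716/4360 = 9.10917

λ ≈ 9.10917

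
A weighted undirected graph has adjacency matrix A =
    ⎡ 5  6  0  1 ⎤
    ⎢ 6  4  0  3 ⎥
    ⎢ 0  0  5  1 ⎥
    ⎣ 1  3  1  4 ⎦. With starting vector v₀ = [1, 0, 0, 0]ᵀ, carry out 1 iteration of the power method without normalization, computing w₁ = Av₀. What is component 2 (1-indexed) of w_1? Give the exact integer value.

w1 = Av₀ = (5·1 + 6·0 + 0·0 + 1·0; 6·1 + 4·0 + 0·0 + 3·0; 0·1 + 0·0 + 5·0 + 1·0; 1·1 + 3·0 + 1·0 + 4·0) = (5, 6, 0, 1)
The requested component of w1 is 6.

6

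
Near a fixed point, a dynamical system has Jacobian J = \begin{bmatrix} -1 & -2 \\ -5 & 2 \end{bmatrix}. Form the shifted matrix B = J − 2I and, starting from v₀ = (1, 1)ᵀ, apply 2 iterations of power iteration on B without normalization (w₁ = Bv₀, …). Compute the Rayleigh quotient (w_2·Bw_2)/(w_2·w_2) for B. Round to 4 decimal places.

μ ≈ -5.0000

B = J − 2I has rows (-3, -2); (-5, 0)
w1 = Bv₀ = ((-3)·1 + (-2)·1; (-5)·1 + 0·1) = (-5, -5)
w2 = Bw1 = ((-3)·(-5) + (-2)·(-5); (-5)·(-5) + 0·(-5)) = (25, 25)
Bw2 = (-125, -125)
w2·Bw2 = -6250; w2·w2 = 1250; μ ≈ -6250/1250 = -5.0000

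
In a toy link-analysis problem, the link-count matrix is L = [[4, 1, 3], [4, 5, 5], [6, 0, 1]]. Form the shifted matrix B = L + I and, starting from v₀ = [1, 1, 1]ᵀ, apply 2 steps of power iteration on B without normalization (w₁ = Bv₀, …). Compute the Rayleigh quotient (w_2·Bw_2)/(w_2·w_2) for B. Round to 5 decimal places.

9.89968

B = L + I has rows (5, 1, 3); (4, 6, 5); (6, 0, 2)
w1 = Bv₀ = (5·1 + 1·1 + 3·1; 4·1 + 6·1 + 5·1; 6·1 + 0·1 + 2·1) = (9, 15, 8)
w2 = Bw1 = (5·9 + 1·15 + 3·8; 4·9 + 6·15 + 5·8; 6·9 + 0·15 + 2·8) = (84, 166, 70)
Bw2 = (796, 1682, 644)
w2·Bw2 = 391156; w2·w2 = 39512; μ ≈ 391156/39512 = 9.89968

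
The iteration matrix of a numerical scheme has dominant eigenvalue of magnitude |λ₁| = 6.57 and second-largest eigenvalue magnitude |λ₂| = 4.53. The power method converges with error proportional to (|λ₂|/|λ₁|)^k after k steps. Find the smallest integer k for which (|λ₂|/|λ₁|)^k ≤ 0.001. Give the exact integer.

19

|λ₂/λ₁| = 4.53/6.57 = 0.68950
Need k ≥ ln(0.001) / ln(0.68950) = -6.9078 / -0.3718 ≈ 18.580
Smallest integer k satisfying the bound: 19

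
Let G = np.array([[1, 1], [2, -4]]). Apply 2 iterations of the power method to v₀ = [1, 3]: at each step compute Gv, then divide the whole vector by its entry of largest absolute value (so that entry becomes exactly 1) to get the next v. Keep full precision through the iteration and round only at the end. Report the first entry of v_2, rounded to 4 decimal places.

Gv0 = (4.00000, -10.00000); divide by -10.00000 → v1 = (-0.40000, 1.00000)
Gv1 = (0.60000, -4.80000); divide by -4.80000 → v2 = (-0.12500, 1.00000)
Requested entry of v2: -6/48 = -0.1250

-0.1250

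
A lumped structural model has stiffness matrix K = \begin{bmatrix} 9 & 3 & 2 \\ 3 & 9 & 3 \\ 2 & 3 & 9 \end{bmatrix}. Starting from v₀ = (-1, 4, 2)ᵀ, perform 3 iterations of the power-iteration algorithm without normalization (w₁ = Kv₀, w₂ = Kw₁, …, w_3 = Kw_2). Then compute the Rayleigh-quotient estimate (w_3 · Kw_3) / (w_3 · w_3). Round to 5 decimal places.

λ ≈ 14.28612

w1 = Kv₀ = (9·(-1) + 3·4 + 2·2; 3·(-1) + 9·4 + 3·2; 2·(-1) + 3·4 + 9·2) = (7, 39, 28)
w2 = Kw1 = (9·7 + 3·39 + 2·28; 3·7 + 9·39 + 3·28; 2·7 + 3·39 + 9·28) = (236, 456, 383)
w3 = Kw2 = (4258, 5961, 5287)
Kw3 = (66779, 82284, 73982)
w3·Kw3 = 4258·66779 + 5961·82284 + 5287·73982 = 1165982740; w3·w3 = 4258·4258 + 5961·5961 + 5287·5287 = 81616454
λ ≈ 1165982740/81616454 = 14.28612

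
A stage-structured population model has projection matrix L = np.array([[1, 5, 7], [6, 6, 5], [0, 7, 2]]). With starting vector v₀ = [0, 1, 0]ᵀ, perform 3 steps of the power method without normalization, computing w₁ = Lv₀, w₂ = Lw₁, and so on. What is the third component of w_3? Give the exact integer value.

w1 = Lv₀ = (1·0 + 5·1 + 7·0; 6·0 + 6·1 + 5·0; 0·0 + 7·1 + 2·0) = (5, 6, 7)
w2 = Lw1 = (1·5 + 5·6 + 7·7; 6·5 + 6·6 + 5·7; 0·5 + 7·6 + 2·7) = (84, 101, 56)
w3 = Lw2 = (981, 1390, 819)
The requested component of w3 is 819.

819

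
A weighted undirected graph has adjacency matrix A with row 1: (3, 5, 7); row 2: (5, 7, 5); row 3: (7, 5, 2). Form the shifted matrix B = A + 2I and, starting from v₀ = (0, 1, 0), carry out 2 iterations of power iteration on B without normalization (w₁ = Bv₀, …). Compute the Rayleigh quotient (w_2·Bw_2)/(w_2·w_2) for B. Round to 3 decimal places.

B = A + 2I has rows (5, 5, 7); (5, 9, 5); (7, 5, 4)
w1 = Bv₀ = (5, 9, 5)
w2 = Bw1 = (105, 131, 100)
Bw2 = (1880, 2204, 1790)
w2·Bw2 = 665124; w2·w2 = 38186; μ ≈ 665124/38186 = 17.418

μ ≈ 17.418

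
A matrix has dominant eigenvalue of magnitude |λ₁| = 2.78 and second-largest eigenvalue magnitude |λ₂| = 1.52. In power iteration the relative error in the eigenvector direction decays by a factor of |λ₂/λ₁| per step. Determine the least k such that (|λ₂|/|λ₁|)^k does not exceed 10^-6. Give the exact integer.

23

|λ₂/λ₁| = 1.52/2.78 = 0.54676
Need k ≥ ln(10^-6) / ln(0.54676) = -13.8155 / -0.6037 ≈ 22.883
Smallest integer k satisfying the bound: 23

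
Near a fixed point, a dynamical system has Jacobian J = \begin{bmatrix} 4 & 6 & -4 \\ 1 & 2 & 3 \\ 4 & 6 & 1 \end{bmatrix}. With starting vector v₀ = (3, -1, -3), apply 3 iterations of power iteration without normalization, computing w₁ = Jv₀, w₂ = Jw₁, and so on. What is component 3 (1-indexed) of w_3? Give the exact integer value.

w1 = Jv₀ = (18, -8, 3)
w2 = Jw1 = (12, 11, 27)
w3 = Jw2 = (6, 115, 141)
The requested component of w3 is 141.

141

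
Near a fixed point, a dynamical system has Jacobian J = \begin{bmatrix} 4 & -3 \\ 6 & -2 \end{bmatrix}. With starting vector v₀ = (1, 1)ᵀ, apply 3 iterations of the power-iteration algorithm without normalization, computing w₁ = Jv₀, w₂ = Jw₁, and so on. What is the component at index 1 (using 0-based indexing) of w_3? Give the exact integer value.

-44

w1 = Jv₀ = (4·1 + (-3)·1; 6·1 + (-2)·1) = (1, 4)
w2 = Jw1 = (4·1 + (-3)·4; 6·1 + (-2)·4) = (-8, -2)
w3 = Jw2 = (-26, -44)
The requested component of w3 is -44.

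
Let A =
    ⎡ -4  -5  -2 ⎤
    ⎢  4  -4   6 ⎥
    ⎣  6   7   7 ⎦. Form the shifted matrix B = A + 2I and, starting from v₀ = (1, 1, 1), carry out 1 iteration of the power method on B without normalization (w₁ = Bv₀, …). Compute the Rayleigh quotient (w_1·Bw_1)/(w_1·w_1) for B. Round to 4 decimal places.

B = A + 2I has rows (-2, -5, -2); (4, -2, 6); (6, 7, 9)
w1 = Bv₀ = ((-2)·1 + (-5)·1 + (-2)·1; 4·1 + (-2)·1 + 6·1; 6·1 + 7·1 + 9·1) = (-9, 8, 22)
Bw1 = (-66, 80, 200)
w1·Bw1 = 5634; w1·w1 = 629; μ ≈ 5634/629 = 8.9571

8.9571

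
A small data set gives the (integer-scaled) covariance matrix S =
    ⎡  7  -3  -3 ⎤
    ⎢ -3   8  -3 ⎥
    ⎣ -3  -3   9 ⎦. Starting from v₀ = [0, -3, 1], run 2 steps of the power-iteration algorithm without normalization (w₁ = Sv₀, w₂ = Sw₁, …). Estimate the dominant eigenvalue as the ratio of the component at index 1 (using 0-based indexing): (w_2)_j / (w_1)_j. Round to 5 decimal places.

λ ≈ 10.66667

w1 = Sv₀ = (6, -27, 18)
w2 = Sw1 = (69, -288, 225)
Ratio at component: -288 / -27 = 10.66667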